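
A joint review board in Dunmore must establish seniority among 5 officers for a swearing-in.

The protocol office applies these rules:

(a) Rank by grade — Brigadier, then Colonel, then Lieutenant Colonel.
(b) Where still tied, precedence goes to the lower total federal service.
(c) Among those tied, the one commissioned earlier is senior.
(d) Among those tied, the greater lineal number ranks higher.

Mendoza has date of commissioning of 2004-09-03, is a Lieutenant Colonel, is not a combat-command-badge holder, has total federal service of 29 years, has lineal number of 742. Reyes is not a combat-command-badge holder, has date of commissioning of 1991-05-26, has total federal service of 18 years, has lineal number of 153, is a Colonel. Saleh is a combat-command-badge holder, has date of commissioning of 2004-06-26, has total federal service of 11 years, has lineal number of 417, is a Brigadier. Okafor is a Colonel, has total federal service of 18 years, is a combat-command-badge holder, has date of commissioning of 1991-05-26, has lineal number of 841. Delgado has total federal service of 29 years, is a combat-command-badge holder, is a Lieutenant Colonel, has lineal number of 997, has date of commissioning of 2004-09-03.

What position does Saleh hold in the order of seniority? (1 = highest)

By grade: Saleh (Brigadier); then Okafor and Reyes (Colonel); then Delgado and Mendoza (Lieutenant Colonel).
Okafor and Reyes both have total federal service 18 years, so the next rule applies.
Okafor and Reyes both have date of commissioning 1991-05-26, so the next rule applies.
Among Okafor and Reyes, by lineal number (higher first): Okafor (841) before Reyes (153).
Delgado and Mendoza both have total federal service 29 years, so the next rule applies.
Delgado and Mendoza both have date of commissioning 2004-09-03, so the next rule applies.
Among Delgado and Mendoza, by lineal number (higher first): Delgado (997) before Mendoza (742).
Order: Saleh, Okafor, Reyes, Delgado, Mendoza. So position 1.

1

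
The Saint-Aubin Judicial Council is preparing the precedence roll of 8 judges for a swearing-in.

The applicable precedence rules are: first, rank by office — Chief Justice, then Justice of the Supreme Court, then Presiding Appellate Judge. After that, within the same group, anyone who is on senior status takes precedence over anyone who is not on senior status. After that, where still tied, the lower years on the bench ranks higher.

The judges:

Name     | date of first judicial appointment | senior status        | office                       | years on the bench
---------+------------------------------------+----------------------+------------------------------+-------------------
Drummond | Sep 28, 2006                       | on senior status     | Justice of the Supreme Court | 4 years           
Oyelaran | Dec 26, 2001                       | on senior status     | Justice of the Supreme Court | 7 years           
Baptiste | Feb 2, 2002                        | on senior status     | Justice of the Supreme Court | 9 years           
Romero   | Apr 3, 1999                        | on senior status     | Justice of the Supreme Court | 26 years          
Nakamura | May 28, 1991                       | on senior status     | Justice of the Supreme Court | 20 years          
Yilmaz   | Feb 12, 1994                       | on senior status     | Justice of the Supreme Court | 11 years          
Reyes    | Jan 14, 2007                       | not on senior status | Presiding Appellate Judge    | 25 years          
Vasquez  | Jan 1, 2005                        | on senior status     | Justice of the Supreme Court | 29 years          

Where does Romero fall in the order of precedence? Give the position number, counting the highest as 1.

By office: Drummond, Oyelaran, Baptiste, Yilmaz, Nakamura, Romero and Vasquez (Justice of the Supreme Court); then Reyes (Presiding Appellate Judge).
Drummond, Oyelaran, Baptiste, Yilmaz, Nakamura, Romero and Vasquez are each on senior status, so the next rule applies.
Among Drummond, Oyelaran, Baptiste, Yilmaz, Nakamura, Romero and Vasquez, by years on the bench (lower first): Drummond (4 years) before Oyelaran (7 years) before Baptiste (9 years) before Yilmaz (11 years) before Nakamura (20 years) before Romero (26 years) before Vasquez (29 years).
Order: Drummond, Oyelaran, Baptiste, Yilmaz, Nakamura, Romero, Vasquez, Reyes. So position 6.

6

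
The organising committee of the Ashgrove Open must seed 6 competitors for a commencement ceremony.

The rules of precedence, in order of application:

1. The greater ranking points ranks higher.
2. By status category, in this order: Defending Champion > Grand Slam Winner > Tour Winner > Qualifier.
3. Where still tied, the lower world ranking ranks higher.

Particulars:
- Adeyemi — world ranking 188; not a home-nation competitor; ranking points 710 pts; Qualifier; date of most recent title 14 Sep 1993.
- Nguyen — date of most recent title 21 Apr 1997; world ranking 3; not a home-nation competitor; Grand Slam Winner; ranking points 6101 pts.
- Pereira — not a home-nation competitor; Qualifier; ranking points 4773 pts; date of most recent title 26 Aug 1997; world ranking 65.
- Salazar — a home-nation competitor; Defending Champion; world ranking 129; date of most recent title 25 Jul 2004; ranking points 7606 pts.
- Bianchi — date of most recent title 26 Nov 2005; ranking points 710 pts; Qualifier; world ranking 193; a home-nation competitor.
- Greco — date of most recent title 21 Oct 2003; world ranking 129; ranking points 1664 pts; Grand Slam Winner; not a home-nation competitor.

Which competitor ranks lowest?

By ranking points (higher first): Salazar (7606 pts); then Nguyen (6101 pts); then Pereira (4773 pts); then Greco (1664 pts); then Adeyemi and Bianchi (both 710 pts).
Adeyemi and Bianchi are each Qualifier, so the next rule applies.
Among Adeyemi and Bianchi, by world ranking (lower first): Adeyemi (188) before Bianchi (193).
Order: Salazar, Nguyen, Pereira, Greco, Adeyemi, Bianchi.

Bianchi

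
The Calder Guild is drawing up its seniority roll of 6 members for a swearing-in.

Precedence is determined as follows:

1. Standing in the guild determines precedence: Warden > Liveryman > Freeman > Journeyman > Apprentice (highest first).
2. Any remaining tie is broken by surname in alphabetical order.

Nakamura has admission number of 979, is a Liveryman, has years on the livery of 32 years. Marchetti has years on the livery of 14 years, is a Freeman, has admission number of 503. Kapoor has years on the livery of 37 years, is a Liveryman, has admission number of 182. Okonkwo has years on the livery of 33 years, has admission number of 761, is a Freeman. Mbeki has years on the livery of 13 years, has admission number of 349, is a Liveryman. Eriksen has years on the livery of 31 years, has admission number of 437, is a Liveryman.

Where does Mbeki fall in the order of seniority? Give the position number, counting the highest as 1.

By standing in the guild: Eriksen, Kapoor, Mbeki and Nakamura (Liveryman); then Marchetti and Okonkwo (Freeman).
Among Eriksen, Kapoor, Mbeki and Nakamura, alphabetically by surname: Eriksen before Kapoor before Mbeki before Nakamura.
Among Marchetti and Okonkwo, alphabetically by surname: Marchetti before Okonkwo.
Order: Eriksen, Kapoor, Mbeki, Nakamura, Marchetti, Okonkwo. So position 3.

3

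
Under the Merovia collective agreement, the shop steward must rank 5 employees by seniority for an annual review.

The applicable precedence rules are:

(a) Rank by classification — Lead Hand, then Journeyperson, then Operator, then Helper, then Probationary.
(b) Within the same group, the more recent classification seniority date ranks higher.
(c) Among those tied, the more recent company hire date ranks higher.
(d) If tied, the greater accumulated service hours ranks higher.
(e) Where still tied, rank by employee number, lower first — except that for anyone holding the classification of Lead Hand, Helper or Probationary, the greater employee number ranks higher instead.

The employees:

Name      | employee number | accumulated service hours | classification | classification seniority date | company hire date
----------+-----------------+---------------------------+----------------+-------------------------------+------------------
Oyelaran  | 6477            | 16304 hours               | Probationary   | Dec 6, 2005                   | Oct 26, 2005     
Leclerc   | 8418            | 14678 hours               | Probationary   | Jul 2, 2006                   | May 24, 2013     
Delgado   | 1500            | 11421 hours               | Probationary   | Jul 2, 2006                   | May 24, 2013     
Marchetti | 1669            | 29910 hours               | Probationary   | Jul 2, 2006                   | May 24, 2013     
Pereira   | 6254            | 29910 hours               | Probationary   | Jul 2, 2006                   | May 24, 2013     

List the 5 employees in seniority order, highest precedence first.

By classification: Pereira, Marchetti, Leclerc, Delgado and Oyelaran (Probationary).
Among Pereira, Marchetti, Leclerc, Delgado and Oyelaran, by classification seniority date (later first): Pereira, Marchetti, Leclerc and Delgado (Jul 2, 2006) before Oyelaran (Dec 6, 2005).
Pereira, Marchetti, Leclerc and Delgado all have company hire date May 24, 2013, so the next rule applies.
Among Pereira, Marchetti, Leclerc and Delgado, by accumulated service hours (higher first): Pereira and Marchetti (29910 hours) before Leclerc (14678 hours) before Delgado (11421 hours).
Among Pereira and Marchetti, by employee number (higher first) (reversed rule for this group): Pereira (6254) before Marchetti (1669).
Full order: Pereira, Marchetti, Leclerc, Delgado, Oyelaran.

Pereira, Marchetti, Leclerc, Delgado, Oyelaran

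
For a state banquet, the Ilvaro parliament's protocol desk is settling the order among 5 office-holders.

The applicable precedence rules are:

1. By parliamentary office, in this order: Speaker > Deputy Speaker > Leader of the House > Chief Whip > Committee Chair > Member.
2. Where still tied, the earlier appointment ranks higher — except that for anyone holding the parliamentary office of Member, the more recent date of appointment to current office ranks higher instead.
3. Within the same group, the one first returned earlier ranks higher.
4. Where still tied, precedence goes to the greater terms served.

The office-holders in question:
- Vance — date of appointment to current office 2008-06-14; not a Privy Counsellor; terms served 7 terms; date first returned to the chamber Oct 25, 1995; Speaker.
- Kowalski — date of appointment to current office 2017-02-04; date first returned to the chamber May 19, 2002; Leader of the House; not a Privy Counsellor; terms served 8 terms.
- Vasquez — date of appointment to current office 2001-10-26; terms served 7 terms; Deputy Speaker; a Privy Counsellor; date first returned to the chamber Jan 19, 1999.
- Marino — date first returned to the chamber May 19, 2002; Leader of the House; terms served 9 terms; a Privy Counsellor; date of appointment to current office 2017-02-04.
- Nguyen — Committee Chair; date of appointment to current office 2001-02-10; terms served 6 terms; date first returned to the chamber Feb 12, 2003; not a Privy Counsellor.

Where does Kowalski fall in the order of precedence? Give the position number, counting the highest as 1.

By parliamentary office: Vance (Speaker); then Vasquez (Deputy Speaker); then Marino and Kowalski (Leader of the House); then Nguyen (Committee Chair).
Marino and Kowalski both have date of appointment to current office 2017-02-04, so the next rule applies.
Marino and Kowalski both have date first returned to the chamber May 19, 2002, so the next rule applies.
Among Marino and Kowalski, by terms served (higher first): Marino (9 terms) before Kowalski (8 terms).
Order: Vance, Vasquez, Marino, Kowalski, Nguyen. So position 4.

4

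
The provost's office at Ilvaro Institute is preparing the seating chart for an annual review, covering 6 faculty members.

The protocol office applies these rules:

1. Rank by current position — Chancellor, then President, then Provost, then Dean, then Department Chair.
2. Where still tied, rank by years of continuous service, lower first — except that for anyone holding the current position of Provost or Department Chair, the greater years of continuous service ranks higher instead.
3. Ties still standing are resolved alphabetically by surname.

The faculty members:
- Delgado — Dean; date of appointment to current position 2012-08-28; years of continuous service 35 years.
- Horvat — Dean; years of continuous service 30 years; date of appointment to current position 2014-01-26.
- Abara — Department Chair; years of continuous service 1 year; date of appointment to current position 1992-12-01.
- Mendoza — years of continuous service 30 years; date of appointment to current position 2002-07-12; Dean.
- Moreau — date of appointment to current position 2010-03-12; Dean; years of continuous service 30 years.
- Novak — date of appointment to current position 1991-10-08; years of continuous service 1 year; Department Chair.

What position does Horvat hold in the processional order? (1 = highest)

1

By current position: Horvat, Mendoza, Moreau and Delgado (Dean); then Abara and Novak (Department Chair).
Among Horvat, Mendoza, Moreau and Delgado, by years of continuous service (lower first): Horvat, Mendoza and Moreau (30 years) before Delgado (35 years).
Among Horvat, Mendoza and Moreau, alphabetically by surname: Horvat before Mendoza before Moreau.
Abara and Novak both have years of continuous service 1 year, so the next rule applies.
Among Abara and Novak, alphabetically by surname: Abara before Novak.
Order: Horvat, Mendoza, Moreau, Delgado, Abara, Novak. So position 1.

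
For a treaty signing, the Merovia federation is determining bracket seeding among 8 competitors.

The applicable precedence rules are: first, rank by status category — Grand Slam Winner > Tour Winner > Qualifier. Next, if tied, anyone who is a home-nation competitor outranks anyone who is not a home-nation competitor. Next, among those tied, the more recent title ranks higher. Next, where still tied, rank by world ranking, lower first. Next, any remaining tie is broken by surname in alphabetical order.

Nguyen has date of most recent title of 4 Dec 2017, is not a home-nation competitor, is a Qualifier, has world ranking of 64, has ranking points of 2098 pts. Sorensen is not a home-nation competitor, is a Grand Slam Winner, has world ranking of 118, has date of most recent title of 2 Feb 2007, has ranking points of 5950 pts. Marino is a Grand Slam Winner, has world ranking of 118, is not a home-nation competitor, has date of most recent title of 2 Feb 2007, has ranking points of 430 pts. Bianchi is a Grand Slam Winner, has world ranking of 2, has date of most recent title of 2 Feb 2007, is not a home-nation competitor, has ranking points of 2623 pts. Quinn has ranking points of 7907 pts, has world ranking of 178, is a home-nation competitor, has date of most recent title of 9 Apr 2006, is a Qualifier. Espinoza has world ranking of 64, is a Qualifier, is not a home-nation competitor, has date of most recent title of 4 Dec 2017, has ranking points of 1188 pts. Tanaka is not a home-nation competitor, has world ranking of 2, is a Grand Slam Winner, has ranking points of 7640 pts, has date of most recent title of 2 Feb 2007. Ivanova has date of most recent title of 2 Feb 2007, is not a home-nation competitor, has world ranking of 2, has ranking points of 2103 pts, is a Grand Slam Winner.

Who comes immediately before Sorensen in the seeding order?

Marino

By status category: Bianchi, Ivanova, Tanaka, Marino and Sorensen (Grand Slam Winner); then Quinn, Espinoza and Nguyen (Qualifier).
Bianchi, Ivanova, Tanaka, Marino and Sorensen are each not a home-nation competitor, so the next rule applies.
Bianchi, Ivanova, Tanaka, Marino and Sorensen all have date of most recent title 2 Feb 2007, so the next rule applies.
Among Bianchi, Ivanova, Tanaka, Marino and Sorensen, by world ranking (lower first): Bianchi, Ivanova and Tanaka (2) before Marino and Sorensen (118).
Among Bianchi, Ivanova and Tanaka, alphabetically by surname: Bianchi before Ivanova before Tanaka.
Among Marino and Sorensen, alphabetically by surname: Marino before Sorensen.
Among Quinn, Espinoza and Nguyen, a home-nation competitor before not a home-nation competitor: Quinn (a home-nation competitor) before Espinoza and Nguyen (not a home-nation competitor).
Espinoza and Nguyen both have date of most recent title 4 Dec 2017, so the next rule applies.
Espinoza and Nguyen both have world ranking 64, so the next rule applies.
Among Espinoza and Nguyen, alphabetically by surname: Espinoza before Nguyen.
Order: Bianchi, Ivanova, Tanaka, Marino, Sorensen, Quinn, Espinoza, Nguyen.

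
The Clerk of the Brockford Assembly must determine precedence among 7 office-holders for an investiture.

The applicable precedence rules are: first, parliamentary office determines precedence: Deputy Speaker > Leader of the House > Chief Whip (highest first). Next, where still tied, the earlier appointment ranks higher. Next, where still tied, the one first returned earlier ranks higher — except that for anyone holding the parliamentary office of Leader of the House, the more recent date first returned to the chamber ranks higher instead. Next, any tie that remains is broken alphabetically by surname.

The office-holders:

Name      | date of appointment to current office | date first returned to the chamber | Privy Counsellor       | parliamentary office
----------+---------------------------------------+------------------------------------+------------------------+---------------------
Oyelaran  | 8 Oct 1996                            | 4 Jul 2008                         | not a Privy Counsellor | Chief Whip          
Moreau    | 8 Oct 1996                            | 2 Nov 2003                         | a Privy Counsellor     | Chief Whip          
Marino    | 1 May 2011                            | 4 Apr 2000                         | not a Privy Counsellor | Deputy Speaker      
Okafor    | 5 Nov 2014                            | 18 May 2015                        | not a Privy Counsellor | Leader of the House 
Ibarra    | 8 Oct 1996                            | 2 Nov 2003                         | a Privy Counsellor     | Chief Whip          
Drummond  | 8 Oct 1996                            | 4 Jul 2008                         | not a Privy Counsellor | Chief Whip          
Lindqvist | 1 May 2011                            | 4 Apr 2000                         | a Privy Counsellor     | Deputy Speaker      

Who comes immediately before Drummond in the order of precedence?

By parliamentary office: Lindqvist and Marino (Deputy Speaker); then Okafor (Leader of the House); then Ibarra, Moreau, Drummond and Oyelaran (Chief Whip).
Lindqvist and Marino both have date of appointment to current office 1 May 2011, so the next rule applies.
Lindqvist and Marino both have date first returned to the chamber 4 Apr 2000, so the next rule applies.
Among Lindqvist and Marino, alphabetically by surname: Lindqvist before Marino.
Ibarra, Moreau, Drummond and Oyelaran all have date of appointment to current office 8 Oct 1996, so the next rule applies.
Among Ibarra, Moreau, Drummond and Oyelaran, by date first returned to the chamber (earlier first): Ibarra and Moreau (2 Nov 2003) before Drummond and Oyelaran (4 Jul 2008).
Among Ibarra and Moreau, alphabetically by surname: Ibarra before Moreau.
Among Drummond and Oyelaran, alphabetically by surname: Drummond before Oyelaran.
Order: Lindqvist, Marino, Okafor, Ibarra, Moreau, Drummond, Oyelaran.

Moreau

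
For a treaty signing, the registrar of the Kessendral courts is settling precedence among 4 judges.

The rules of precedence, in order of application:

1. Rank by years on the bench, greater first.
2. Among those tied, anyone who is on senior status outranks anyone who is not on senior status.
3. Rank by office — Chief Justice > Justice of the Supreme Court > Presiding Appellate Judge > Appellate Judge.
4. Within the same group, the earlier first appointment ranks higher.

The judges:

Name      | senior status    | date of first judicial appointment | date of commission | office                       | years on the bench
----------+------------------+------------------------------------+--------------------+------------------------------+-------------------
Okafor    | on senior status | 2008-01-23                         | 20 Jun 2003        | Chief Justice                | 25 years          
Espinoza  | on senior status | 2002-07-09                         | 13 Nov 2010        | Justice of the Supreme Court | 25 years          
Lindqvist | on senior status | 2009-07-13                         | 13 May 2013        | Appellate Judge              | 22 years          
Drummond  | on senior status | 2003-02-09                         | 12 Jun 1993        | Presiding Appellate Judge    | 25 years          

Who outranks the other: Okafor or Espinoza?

Okafor

By years on the bench (higher first): Okafor, Espinoza and Drummond (each 25 years); then Lindqvist (22 years).
Okafor, Espinoza and Drummond are each on senior status, so the next rule applies.
Among Okafor, Espinoza and Drummond, by office: Okafor (Chief Justice) before Espinoza (Justice of the Supreme Court) before Drummond (Presiding Appellate Judge).
So Okafor takes precedence.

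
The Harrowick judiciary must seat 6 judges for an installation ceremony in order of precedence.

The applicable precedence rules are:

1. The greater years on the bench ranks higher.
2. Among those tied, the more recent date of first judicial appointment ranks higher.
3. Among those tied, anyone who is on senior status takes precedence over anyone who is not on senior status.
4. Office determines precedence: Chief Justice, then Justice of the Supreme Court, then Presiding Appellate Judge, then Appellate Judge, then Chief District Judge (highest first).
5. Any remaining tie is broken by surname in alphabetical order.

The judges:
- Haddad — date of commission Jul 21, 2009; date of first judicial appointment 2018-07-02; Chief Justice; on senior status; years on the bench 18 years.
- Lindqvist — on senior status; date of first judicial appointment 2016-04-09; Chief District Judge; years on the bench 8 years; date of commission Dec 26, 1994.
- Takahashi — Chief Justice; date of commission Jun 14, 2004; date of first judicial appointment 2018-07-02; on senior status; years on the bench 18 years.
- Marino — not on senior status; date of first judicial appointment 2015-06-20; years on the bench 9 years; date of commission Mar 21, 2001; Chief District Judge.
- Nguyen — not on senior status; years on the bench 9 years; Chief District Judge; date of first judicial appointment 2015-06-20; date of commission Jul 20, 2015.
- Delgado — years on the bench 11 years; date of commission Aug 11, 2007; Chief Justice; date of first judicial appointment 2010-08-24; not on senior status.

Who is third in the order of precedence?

Delgado

By years on the bench (higher first): Haddad and Takahashi (both 18 years); then Delgado (11 years); then Marino and Nguyen (both 9 years); then Lindqvist (8 years).
Haddad and Takahashi both have date of first judicial appointment 2018-07-02, so the next rule applies.
Haddad and Takahashi are each on senior status, so the next rule applies.
Haddad and Takahashi are each Chief Justice, so the next rule applies.
Among Haddad and Takahashi, alphabetically by surname: Haddad before Takahashi.
Marino and Nguyen both have date of first judicial appointment 2015-06-20, so the next rule applies.
Marino and Nguyen are each not on senior status, so the next rule applies.
Marino and Nguyen are each Chief District Judge, so the next rule applies.
Among Marino and Nguyen, alphabetically by surname: Marino before Nguyen.
Order: Haddad, Takahashi, Delgado, Marino, Nguyen, Lindqvist.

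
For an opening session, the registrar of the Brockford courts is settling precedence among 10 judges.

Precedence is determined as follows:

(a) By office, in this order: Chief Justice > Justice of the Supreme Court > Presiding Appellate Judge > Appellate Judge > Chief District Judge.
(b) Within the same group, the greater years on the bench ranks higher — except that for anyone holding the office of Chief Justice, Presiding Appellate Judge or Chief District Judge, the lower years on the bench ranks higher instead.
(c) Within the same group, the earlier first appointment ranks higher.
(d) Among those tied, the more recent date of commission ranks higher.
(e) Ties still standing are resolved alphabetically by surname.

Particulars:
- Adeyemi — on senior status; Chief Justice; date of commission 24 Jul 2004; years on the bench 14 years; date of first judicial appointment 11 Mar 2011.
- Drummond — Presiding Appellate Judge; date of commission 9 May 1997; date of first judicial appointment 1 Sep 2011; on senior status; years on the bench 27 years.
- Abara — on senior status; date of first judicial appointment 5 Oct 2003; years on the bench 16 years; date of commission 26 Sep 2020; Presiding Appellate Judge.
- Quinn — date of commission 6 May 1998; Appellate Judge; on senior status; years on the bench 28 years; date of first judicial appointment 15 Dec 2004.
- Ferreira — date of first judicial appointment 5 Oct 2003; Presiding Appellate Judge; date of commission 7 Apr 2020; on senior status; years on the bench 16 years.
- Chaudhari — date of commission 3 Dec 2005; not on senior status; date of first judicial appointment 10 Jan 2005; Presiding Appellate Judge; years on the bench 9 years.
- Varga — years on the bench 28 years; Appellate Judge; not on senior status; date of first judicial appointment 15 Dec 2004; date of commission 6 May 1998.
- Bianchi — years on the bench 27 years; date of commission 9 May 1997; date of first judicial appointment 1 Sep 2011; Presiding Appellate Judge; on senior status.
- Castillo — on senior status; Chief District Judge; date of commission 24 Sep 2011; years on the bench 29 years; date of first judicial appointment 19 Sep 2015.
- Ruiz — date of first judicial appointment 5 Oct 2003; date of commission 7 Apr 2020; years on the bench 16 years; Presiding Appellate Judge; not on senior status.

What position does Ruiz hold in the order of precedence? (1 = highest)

5

By office: Adeyemi (Chief Justice); then Chaudhari, Abara, Ferreira, Ruiz, Bianchi and Drummond (Presiding Appellate Judge); then Quinn and Varga (Appellate Judge); then Castillo (Chief District Judge).
Among Chaudhari, Abara, Ferreira, Ruiz, Bianchi and Drummond, by years on the bench (lower first) (reversed rule for this group): Chaudhari (9 years) before Abara, Ferreira and Ruiz (16 years) before Bianchi and Drummond (27 years).
Abara, Ferreira and Ruiz all have date of first judicial appointment 5 Oct 2003, so the next rule applies.
Among Abara, Ferreira and Ruiz, by date of commission (later first): Abara (26 Sep 2020) before Ferreira and Ruiz (7 Apr 2020).
Among Ferreira and Ruiz, alphabetically by surname: Ferreira before Ruiz.
Bianchi and Drummond both have date of first judicial appointment 1 Sep 2011, so the next rule applies.
Bianchi and Drummond both have date of commission 9 May 1997, so the next rule applies.
Among Bianchi and Drummond, alphabetically by surname: Bianchi before Drummond.
Quinn and Varga both have years on the bench 28 years, so the next rule applies.
Quinn and Varga both have date of first judicial appointment 15 Dec 2004, so the next rule applies.
Quinn and Varga both have date of commission 6 May 1998, so the next rule applies.
Among Quinn and Varga, alphabetically by surname: Quinn before Varga.
Order: Adeyemi, Chaudhari, Abara, Ferreira, Ruiz, Bianchi, Drummond, Quinn, Varga, Castillo. So position 5.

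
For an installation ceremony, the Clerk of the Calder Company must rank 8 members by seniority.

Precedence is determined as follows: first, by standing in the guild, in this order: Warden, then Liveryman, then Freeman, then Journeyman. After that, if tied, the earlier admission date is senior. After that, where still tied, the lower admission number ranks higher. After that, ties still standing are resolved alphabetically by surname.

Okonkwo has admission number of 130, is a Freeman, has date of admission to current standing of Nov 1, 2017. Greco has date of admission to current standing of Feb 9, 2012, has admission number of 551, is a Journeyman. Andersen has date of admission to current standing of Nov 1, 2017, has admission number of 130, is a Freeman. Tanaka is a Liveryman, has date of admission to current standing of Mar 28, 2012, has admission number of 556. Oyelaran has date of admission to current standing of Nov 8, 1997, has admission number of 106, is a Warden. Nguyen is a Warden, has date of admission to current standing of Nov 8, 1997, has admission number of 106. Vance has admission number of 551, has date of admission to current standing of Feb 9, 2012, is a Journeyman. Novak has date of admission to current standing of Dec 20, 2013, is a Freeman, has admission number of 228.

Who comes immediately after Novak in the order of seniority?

By standing in the guild: Nguyen and Oyelaran (Warden); then Tanaka (Liveryman); then Novak, Andersen and Okonkwo (Freeman); then Greco and Vance (Journeyman).
Nguyen and Oyelaran both have date of admission to current standing Nov 8, 1997, so the next rule applies.
Nguyen and Oyelaran both have admission number 106, so the next rule applies.
Among Nguyen and Oyelaran, alphabetically by surname: Nguyen before Oyelaran.
Among Novak, Andersen and Okonkwo, by date of admission to current standing (earlier first): Novak (Dec 20, 2013) before Andersen and Okonkwo (Nov 1, 2017).
Andersen and Okonkwo both have admission number 130, so the next rule applies.
Among Andersen and Okonkwo, alphabetically by surname: Andersen before Okonkwo.
Greco and Vance both have date of admission to current standing Feb 9, 2012, so the next rule applies.
Greco and Vance both have admission number 551, so the next rule applies.
Among Greco and Vance, alphabetically by surname: Greco before Vance.
Order: Nguyen, Oyelaran, Tanaka, Novak, Andersen, Okonkwo, Greco, Vance.

Andersen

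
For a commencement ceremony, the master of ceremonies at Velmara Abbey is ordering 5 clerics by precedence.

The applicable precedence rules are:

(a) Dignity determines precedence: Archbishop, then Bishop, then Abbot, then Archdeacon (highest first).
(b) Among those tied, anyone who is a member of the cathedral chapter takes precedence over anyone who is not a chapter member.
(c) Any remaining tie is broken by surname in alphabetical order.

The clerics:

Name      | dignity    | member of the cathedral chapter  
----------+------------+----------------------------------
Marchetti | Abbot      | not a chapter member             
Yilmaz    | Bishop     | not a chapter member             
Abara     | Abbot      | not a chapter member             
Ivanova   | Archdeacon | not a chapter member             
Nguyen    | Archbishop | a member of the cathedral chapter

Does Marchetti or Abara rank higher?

Abara

By dignity: Nguyen (Archbishop); then Yilmaz (Bishop); then Abara and Marchetti (Abbot); then Ivanova (Archdeacon).
Abara and Marchetti are each not a chapter member, so the next rule applies.
Among Abara and Marchetti, alphabetically by surname: Abara before Marchetti.
So Abara takes precedence.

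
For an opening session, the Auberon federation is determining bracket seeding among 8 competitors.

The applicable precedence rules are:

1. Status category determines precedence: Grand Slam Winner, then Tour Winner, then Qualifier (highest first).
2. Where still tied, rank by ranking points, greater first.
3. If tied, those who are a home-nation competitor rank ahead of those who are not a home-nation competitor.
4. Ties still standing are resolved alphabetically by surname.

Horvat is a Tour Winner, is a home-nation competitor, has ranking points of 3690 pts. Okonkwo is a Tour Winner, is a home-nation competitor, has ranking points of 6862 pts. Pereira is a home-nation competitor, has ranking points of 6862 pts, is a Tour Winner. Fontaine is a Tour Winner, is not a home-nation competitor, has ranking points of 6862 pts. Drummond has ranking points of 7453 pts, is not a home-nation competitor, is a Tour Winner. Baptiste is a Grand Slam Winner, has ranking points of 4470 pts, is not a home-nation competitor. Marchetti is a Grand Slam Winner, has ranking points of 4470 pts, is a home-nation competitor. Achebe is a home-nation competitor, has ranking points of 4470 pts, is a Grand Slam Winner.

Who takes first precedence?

Achebe

By status category: Achebe, Marchetti and Baptiste (Grand Slam Winner); then Drummond, Okonkwo, Pereira, Fontaine and Horvat (Tour Winner).
Achebe, Marchetti and Baptiste all have ranking points 4470 pts, so the next rule applies.
Among Achebe, Marchetti and Baptiste, a home-nation competitor before not a home-nation competitor: Achebe and Marchetti (a home-nation competitor) before Baptiste (not a home-nation competitor).
Among Achebe and Marchetti, alphabetically by surname: Achebe before Marchetti.
Among Drummond, Okonkwo, Pereira, Fontaine and Horvat, by ranking points (higher first): Drummond (7453 pts) before Okonkwo, Pereira and Fontaine (6862 pts) before Horvat (3690 pts).
Among Okonkwo, Pereira and Fontaine, a home-nation competitor before not a home-nation competitor: Okonkwo and Pereira (a home-nation competitor) before Fontaine (not a home-nation competitor).
Among Okonkwo and Pereira, alphabetically by surname: Okonkwo before Pereira.
Order: Achebe, Marchetti, Baptiste, Drummond, Okonkwo, Pereira, Fontaine, Horvat.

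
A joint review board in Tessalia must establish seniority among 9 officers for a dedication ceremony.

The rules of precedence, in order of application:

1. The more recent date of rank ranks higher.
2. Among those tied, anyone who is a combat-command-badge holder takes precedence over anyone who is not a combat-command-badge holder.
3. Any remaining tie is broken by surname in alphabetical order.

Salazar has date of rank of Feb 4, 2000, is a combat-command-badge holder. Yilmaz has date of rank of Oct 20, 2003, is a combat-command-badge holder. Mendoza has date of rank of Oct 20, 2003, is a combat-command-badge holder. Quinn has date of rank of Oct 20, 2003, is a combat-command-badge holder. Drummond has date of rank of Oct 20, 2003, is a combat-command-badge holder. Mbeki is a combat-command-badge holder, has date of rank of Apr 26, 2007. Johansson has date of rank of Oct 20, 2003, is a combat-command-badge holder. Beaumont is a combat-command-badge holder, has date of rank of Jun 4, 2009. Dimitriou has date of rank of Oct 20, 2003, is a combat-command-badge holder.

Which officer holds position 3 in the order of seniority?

By date of rank (later first): Beaumont (Jun 4, 2009); then Mbeki (Apr 26, 2007); then Dimitriou, Drummond, Johansson, Mendoza, Quinn and Yilmaz (each Oct 20, 2003); then Salazar (Feb 4, 2000).
Dimitriou, Drummond, Johansson, Mendoza, Quinn and Yilmaz are each a combat-command-badge holder, so the next rule applies.
Among Dimitriou, Drummond, Johansson, Mendoza, Quinn and Yilmaz, alphabetically by surname: Dimitriou before Drummond before Johansson before Mendoza before Quinn before Yilmaz.
Order: Beaumont, Mbeki, Dimitriou, Drummond, Johansson, Mendoza, Quinn, Yilmaz, Salazar.

Dimitriou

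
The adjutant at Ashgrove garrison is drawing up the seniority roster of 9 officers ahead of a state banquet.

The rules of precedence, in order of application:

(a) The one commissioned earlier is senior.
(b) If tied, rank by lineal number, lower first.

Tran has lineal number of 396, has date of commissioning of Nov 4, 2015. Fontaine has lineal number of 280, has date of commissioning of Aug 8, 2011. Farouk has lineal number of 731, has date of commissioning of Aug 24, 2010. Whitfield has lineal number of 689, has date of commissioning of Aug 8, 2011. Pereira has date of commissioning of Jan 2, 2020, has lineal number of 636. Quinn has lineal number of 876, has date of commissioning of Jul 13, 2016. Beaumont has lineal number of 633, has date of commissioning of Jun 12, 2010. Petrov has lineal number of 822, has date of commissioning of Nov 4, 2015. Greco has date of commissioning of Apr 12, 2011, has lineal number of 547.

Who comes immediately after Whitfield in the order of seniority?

Tran

By date of commissioning (earlier first): Beaumont (Jun 12, 2010); then Farouk (Aug 24, 2010); then Greco (Apr 12, 2011); then Fontaine and Whitfield (both Aug 8, 2011); then Tran and Petrov (both Nov 4, 2015); then Quinn (Jul 13, 2016); then Pereira (Jan 2, 2020).
Among Fontaine and Whitfield, by lineal number (lower first): Fontaine (280) before Whitfield (689).
Among Tran and Petrov, by lineal number (lower first): Tran (396) before Petrov (822).
Order: Beaumont, Farouk, Greco, Fontaine, Whitfield, Tran, Petrov, Quinn, Pereira.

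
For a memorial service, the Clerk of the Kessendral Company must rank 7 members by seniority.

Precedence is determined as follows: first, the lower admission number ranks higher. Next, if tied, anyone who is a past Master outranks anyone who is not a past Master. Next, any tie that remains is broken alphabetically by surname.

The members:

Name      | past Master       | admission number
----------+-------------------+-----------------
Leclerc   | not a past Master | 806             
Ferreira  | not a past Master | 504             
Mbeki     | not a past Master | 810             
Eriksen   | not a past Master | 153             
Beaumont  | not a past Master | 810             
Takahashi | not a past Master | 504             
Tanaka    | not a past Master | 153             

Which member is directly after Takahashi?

Leclerc

By admission number (lower first): Eriksen and Tanaka (both 153); then Ferreira and Takahashi (both 504); then Leclerc (806); then Beaumont and Mbeki (both 810).
Eriksen and Tanaka are each not a past Master, so the next rule applies.
Among Eriksen and Tanaka, alphabetically by surname: Eriksen before Tanaka.
Ferreira and Takahashi are each not a past Master, so the next rule applies.
Among Ferreira and Takahashi, alphabetically by surname: Ferreira before Takahashi.
Beaumont and Mbeki are each not a past Master, so the next rule applies.
Among Beaumont and Mbeki, alphabetically by surname: Beaumont before Mbeki.
Order: Eriksen, Tanaka, Ferreira, Takahashi, Leclerc, Beaumont, Mbeki.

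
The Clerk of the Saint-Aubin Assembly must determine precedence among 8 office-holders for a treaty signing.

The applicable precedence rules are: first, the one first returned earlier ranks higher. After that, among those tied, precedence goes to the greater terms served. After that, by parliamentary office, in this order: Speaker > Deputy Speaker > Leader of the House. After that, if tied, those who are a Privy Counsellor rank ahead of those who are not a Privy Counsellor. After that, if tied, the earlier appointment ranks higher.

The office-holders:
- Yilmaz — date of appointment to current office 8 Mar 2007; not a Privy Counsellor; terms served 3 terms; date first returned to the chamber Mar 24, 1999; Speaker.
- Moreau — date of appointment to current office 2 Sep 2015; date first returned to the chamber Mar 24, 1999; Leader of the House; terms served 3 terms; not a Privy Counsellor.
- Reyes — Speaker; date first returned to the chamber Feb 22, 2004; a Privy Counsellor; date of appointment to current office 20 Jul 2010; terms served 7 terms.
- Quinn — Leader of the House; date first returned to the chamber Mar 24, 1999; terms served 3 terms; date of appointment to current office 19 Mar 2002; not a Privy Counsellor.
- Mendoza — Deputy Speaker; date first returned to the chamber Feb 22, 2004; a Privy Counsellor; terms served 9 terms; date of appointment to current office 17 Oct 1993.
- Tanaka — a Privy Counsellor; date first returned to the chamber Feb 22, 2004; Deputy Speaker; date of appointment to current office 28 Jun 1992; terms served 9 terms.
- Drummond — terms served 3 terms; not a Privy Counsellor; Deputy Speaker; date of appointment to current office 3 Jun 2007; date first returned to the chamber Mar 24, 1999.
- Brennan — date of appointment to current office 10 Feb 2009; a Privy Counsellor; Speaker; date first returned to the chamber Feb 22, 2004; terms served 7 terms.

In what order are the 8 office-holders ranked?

By date first returned to the chamber (earlier first): Yilmaz, Drummond, Quinn and Moreau (each Mar 24, 1999); then Tanaka, Mendoza, Brennan and Reyes (each Feb 22, 2004).
Yilmaz, Drummond, Quinn and Moreau all have terms served 3 terms, so the next rule applies.
Among Yilmaz, Drummond, Quinn and Moreau, by parliamentary office: Yilmaz (Speaker) before Drummond (Deputy Speaker) before Quinn and Moreau (Leader of the House).
Quinn and Moreau are each not a Privy Counsellor, so the next rule applies.
Among Quinn and Moreau, by date of appointment to current office (earlier first): Quinn (19 Mar 2002) before Moreau (2 Sep 2015).
Among Tanaka, Mendoza, Brennan and Reyes, by terms served (higher first): Tanaka and Mendoza (9 terms) before Brennan and Reyes (7 terms).
Tanaka and Mendoza are each Deputy Speaker, so the next rule applies.
Tanaka and Mendoza are each a Privy Counsellor, so the next rule applies.
Among Tanaka and Mendoza, by date of appointment to current office (earlier first): Tanaka (28 Jun 1992) before Mendoza (17 Oct 1993).
Brennan and Reyes are each Speaker, so the next rule applies.
Brennan and Reyes are each a Privy Counsellor, so the next rule applies.
Among Brennan and Reyes, by date of appointment to current office (earlier first): Brennan (10 Feb 2009) before Reyes (20 Jul 2010).
Full order: Yilmaz, Drummond, Quinn, Moreau, Tanaka, Mendoza, Brennan, Reyes.

Yilmaz, Drummond, Quinn, Moreau, Tanaka, Mendoza, Brennan, Reyes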